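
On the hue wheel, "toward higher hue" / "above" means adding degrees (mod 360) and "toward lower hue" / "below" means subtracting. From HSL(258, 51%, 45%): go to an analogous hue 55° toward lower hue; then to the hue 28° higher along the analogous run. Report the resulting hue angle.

−55° (analog 55° ↓): 258 − 55 = 203°
+28° (analog 28° ↑): 203 + 28 = 231°

231°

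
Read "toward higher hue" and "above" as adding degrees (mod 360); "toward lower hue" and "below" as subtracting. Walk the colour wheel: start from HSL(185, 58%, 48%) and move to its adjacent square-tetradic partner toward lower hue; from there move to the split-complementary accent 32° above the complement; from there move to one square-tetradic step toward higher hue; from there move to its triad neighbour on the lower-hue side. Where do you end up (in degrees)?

277°

square ↓ −90°: 185 − 90 = 95°
split-comp 32° ↑ +212°: 95 + 212 = 307°
square ↑ +90°: 307 + 90 = 397 → 397 − 360 = 37°
triadic ↓ −120°: 37 − 120 = -83 → -83 + 360 = 277°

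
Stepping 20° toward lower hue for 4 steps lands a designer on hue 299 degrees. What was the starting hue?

4 steps of 20° (toward lower hue) give a net shift of −80°.
Start = end − shift: 299 + 80 = 379 → 379 − 360 = 19°

19°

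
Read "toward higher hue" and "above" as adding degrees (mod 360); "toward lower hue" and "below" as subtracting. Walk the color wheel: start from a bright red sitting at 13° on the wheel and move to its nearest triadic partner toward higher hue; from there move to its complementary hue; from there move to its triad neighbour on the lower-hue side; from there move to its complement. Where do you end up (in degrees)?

13°

13 + 120 = 133°   (triadic ↑)
133 + 180 = 313°   (complement)
313 − 120 = 193°   (triadic ↓)
193 + 180 = 373 → 373 − 360 = 13°   (complement)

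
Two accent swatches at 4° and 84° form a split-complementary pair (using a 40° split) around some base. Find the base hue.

224°

The accents sit 40° either side of the complement, so the complement is their short-arc midpoint on the wheel.
Short-arc midpoint of 4° and 84°: 44°.
Base is 180° from the complement: 44 − 180 = -136 → -136 + 360 = 224°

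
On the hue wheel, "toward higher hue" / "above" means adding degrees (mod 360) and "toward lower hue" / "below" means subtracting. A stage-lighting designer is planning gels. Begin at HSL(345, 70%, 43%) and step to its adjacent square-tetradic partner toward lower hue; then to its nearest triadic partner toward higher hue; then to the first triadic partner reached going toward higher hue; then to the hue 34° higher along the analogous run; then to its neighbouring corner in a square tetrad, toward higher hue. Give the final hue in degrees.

259°

345 − 90 = 255°   (square ↓)
255 + 120 = 375 → 375 − 360 = 15°   (triadic ↑)
15 + 120 = 135°   (triadic ↑)
135 + 34 = 169°   (analog 34° ↑)
169 + 90 = 259°   (square ↑)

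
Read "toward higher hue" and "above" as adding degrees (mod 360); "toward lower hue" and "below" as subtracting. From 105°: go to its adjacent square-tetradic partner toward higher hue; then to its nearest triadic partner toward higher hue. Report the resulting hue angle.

square ↑ +90°: 105 + 90 = 195°
triadic ↑ +120°: 195 + 120 = 315°

315°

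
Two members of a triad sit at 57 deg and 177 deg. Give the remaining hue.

A triad spaces three hues 120° apart.
The full set is {57°, 177°, 297°}.

297°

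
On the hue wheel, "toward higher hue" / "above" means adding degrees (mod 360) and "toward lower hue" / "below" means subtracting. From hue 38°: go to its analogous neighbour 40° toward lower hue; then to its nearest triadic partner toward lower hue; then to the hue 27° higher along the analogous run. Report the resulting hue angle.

38 − 40 = -2 → -2 + 360 = 358°   (analog 40° ↓)
358 − 120 = 238°   (triadic ↓)
238 + 27 = 265°   (analog 27° ↑)

265°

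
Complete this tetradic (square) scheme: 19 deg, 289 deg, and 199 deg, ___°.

109°

A square tetradic scheme places four hues every 90°.
The full set through 19° is {19°, 109°, 199°, 289°}.
Given {19°, 199°, 289°}, the missing hue is 109°.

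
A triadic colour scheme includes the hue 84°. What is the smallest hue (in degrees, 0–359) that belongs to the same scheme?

84°

A triad places three hues 120° apart.
The full set through 84° is {84°, 204°, 324°}.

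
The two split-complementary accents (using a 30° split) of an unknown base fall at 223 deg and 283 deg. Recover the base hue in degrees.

73°

The accents sit 30° either side of the complement, so the complement is their short-arc midpoint on the wheel.
Short-arc midpoint of 223° and 283°: 253°.
Base is 180° from the complement: 253 − 180 = 73°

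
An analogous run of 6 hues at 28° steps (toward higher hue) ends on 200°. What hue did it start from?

5 steps of 28° (toward higher hue) give a net shift of +140°.
Start = end − shift: 200 − 140 = 60°

60°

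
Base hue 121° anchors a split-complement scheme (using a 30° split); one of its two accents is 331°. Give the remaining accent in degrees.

271°

Split-complementary hues sit 30° either side of the complement.
Complement of the base 121°: 121 + 180 = 301°
The given accent 331° is 30° one side of 301°; the other accent sits 30° the other side: 301 − 30 = 271°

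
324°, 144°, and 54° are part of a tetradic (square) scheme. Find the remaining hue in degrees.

A square tetradic scheme places four hues every 90°.
The full set through 54° is {54°, 144°, 234°, 324°}.
Given {54°, 144°, 324°}, the missing hue is 234°.

234°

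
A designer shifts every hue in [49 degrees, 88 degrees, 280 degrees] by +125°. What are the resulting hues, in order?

49 + 125 = 174°
88 + 125 = 213°
280 + 125 = 405 → 405 − 360 = 45°

174°, 213°, 45°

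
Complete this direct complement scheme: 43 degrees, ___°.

223°

The complement sits 180° across the wheel.
The full set through 43° is {43°, 223°}.
Given {43°}, the missing hue is 223°.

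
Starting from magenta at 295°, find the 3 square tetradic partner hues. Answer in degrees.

25°, 115°, and 205°

A square tetradic scheme places four hues every 90°.
295 + 90 = 385 → 385 − 360 = 25°
295 + 180 = 475 → 475 − 360 = 115°
295 + 270 = 565 → 565 − 360 = 205°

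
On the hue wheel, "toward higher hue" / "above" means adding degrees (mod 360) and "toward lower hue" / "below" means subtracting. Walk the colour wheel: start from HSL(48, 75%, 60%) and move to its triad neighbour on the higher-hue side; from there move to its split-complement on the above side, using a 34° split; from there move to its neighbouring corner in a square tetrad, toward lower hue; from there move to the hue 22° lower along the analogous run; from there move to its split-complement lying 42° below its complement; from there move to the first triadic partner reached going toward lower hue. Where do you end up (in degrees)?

+120° (triadic ↑): 48 + 120 = 168°
+214° (split-comp 34° ↑): 168 + 214 = 382 → 382 − 360 = 22°
−90° (square ↓): 22 − 90 = -68 → -68 + 360 = 292°
−22° (analog 22° ↓): 292 − 22 = 270°
+138° (split-comp 42° ↓): 270 + 138 = 408 → 408 − 360 = 48°
−120° (triadic ↓): 48 − 120 = -72 → -72 + 360 = 288°

288°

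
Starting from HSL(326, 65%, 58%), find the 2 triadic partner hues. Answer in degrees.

86° and 206°

A triad places three hues 120° apart.
326 + 120 = 446 → 446 − 360 = 86°
326 + 240 = 566 → 566 − 360 = 206°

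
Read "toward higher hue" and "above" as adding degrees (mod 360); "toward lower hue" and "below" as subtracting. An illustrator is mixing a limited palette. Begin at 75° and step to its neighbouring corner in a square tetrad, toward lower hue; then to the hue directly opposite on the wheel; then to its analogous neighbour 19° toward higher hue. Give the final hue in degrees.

square ↓ −90°: 75 − 90 = -15 → -15 + 360 = 345°
complement +180°: 345 + 180 = 525 → 525 − 360 = 165°
analog 19° ↑ +19°: 165 + 19 = 184°

184°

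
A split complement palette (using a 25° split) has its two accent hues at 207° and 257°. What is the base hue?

52°

The accents sit 25° either side of the complement, so the complement is their short-arc midpoint on the wheel.
Short-arc midpoint of 207° and 257°: 232°.
Base is 180° from the complement: 232 − 180 = 52°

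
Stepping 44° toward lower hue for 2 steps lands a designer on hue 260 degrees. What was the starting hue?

348°

2 steps of 44° (toward lower hue) give a net shift of −88°.
Start = end − shift: 260 + 88 = 348°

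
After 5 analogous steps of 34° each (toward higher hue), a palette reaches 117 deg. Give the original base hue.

5 steps of 34° (toward higher hue) give a net shift of +170°.
Start = end − shift: 117 − 170 = -53 → -53 + 360 = 307°

307°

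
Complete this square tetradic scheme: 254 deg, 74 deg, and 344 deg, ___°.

164°

A square tetradic scheme places four hues every 90°.
The full set through 74° is {74°, 164°, 254°, 344°}.
Given {74°, 254°, 344°}, the missing hue is 164°.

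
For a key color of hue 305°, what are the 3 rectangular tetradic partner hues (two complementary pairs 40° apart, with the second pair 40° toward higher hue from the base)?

345°, 125°, 165°

A rectangular tetradic uses two complementary pairs 40° apart: offsets 0°, 40°, 180°, 220°.
305 + 40 = 345°
305 + 180 = 485 → 485 − 360 = 125°
305 + 220 = 525 → 525 − 360 = 165°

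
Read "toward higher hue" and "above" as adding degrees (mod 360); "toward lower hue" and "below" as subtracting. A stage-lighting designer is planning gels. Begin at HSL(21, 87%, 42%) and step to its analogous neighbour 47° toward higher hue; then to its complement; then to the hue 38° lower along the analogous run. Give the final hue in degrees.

210°

+47° (analog 47° ↑): 21 + 47 = 68°
+180° (complement): 68 + 180 = 248°
−38° (analog 38° ↓): 248 − 38 = 210°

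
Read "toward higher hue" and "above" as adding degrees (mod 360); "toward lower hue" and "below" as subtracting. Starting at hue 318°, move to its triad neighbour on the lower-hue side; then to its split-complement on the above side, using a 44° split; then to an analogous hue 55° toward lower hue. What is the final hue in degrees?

7°

triadic ↓ −120°: 318 − 120 = 198°
split-comp 44° ↑ +224°: 198 + 224 = 422 → 422 − 360 = 62°
analog 55° ↓ −55°: 62 − 55 = 7°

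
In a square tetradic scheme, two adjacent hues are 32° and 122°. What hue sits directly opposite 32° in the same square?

A square tetradic scheme places four hues 90° apart; opposite corners are 180° apart.
32 + 180 = 212°

212°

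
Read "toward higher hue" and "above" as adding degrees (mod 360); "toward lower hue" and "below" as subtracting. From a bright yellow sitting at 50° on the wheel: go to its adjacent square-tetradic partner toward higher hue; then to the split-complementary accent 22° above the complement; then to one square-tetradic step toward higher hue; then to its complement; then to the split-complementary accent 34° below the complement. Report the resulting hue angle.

38°

+90° (square ↑): 50 + 90 = 140°
+202° (split-comp 22° ↑): 140 + 202 = 342°
+90° (square ↑): 342 + 90 = 432 → 432 − 360 = 72°
+180° (complement): 72 + 180 = 252°
+146° (split-comp 34° ↓): 252 + 146 = 398 → 398 − 360 = 38°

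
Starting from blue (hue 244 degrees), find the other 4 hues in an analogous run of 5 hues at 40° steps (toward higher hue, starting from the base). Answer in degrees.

Analogous hues sit every 40° along the wheel.
244 + 40 = 284°
244 + 80 = 324°
244 + 120 = 364 → 364 − 360 = 4°
244 + 160 = 404 → 404 − 360 = 44°

284°, 324°, 4° and 44°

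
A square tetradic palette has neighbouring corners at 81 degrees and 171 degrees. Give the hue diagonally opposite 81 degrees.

261°

A square tetradic scheme places four hues 90° apart; opposite corners are 180° apart.
81 + 180 = 261°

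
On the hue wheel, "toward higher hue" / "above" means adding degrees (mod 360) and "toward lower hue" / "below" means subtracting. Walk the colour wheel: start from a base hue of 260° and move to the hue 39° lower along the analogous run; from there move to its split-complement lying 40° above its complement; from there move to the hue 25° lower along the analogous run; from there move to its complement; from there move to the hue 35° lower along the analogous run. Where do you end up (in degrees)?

201°

analog 39° ↓ −39°: 260 − 39 = 221°
split-comp 40° ↑ +220°: 221 + 220 = 441 → 441 − 360 = 81°
analog 25° ↓ −25°: 81 − 25 = 56°
complement +180°: 56 + 180 = 236°
analog 35° ↓ −35°: 236 − 35 = 201°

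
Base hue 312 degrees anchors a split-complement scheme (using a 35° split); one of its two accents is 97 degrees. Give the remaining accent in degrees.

167°

Split-complementary hues sit 35° either side of the complement.
Complement of the base 312°: 312 + 180 = 492 → 492 − 360 = 132°
The given accent 97° is 35° one side of 132°; the other accent sits 35° the other side: 132 + 35 = 167°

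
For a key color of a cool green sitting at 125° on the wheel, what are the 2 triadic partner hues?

245° and 5°

A triad places three hues 120° apart.
125 + 120 = 245°
125 + 240 = 365 → 365 − 360 = 5°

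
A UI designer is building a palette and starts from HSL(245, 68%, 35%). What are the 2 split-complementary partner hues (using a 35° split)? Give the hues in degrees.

Split-complementary hues sit 35° either side of the complement.
Complement of 245°: 245 + 180 = 425 → 425 − 360 = 65°
65 − 35 = 30°
65 + 35 = 100°

30° and 100°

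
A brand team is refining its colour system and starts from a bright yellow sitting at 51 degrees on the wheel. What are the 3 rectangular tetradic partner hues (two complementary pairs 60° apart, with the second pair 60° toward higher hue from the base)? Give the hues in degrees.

111°, 231°, 291°

51 + 60 = 111°
51 + 180 = 231°
51 + 240 = 291°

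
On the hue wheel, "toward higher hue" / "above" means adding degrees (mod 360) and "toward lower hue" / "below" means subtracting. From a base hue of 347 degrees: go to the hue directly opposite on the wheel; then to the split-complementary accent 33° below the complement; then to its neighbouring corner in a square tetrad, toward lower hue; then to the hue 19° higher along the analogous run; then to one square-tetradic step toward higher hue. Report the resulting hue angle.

347 + 180 = 527 → 527 − 360 = 167°   (complement)
167 + 147 = 314°   (split-comp 33° ↓)
314 − 90 = 224°   (square ↓)
224 + 19 = 243°   (analog 19° ↑)
243 + 90 = 333°   (square ↑)

333°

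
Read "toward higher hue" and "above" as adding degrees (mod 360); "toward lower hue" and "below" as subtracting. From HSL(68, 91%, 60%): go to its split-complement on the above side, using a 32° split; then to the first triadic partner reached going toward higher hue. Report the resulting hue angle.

+212° (split-comp 32° ↑): 68 + 212 = 280°
+120° (triadic ↑): 280 + 120 = 400 → 400 − 360 = 40°

40°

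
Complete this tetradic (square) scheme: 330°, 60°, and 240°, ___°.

150°

A square tetradic scheme places four hues every 90°.
The full set through 60° is {60°, 150°, 240°, 330°}.
Given {60°, 240°, 330°}, the missing hue is 150°.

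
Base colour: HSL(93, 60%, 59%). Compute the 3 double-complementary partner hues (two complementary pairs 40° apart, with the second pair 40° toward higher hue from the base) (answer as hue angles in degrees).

A rectangular tetradic uses two complementary pairs 40° apart: offsets 0°, 40°, 180°, 220°.
93 + 40 = 133°
93 + 180 = 273°
93 + 220 = 313°

133°, 273°, and 313°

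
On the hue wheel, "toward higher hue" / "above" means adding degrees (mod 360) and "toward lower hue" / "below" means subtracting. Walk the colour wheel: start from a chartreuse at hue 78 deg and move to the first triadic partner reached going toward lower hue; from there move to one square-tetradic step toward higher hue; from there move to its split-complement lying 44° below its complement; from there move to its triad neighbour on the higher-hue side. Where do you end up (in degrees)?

triadic ↓ −120°: 78 − 120 = -42 → -42 + 360 = 318°
square ↑ +90°: 318 + 90 = 408 → 408 − 360 = 48°
split-comp 44° ↓ +136°: 48 + 136 = 184°
triadic ↑ +120°: 184 + 120 = 304°

304°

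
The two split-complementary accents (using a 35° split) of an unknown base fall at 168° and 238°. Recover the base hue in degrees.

23°

The accents sit 35° either side of the complement, so the complement is their short-arc midpoint on the wheel.
Short-arc midpoint of 168° and 238°: 203°.
Base is 180° from the complement: 203 − 180 = 23°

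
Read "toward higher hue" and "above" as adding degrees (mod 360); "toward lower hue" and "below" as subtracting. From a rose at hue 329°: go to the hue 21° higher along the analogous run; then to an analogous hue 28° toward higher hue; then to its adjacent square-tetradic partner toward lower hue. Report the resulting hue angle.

288°

+21° (analog 21° ↑): 329 + 21 = 350°
+28° (analog 28° ↑): 350 + 28 = 378 → 378 − 360 = 18°
−90° (square ↓): 18 − 90 = -72 → -72 + 360 = 288°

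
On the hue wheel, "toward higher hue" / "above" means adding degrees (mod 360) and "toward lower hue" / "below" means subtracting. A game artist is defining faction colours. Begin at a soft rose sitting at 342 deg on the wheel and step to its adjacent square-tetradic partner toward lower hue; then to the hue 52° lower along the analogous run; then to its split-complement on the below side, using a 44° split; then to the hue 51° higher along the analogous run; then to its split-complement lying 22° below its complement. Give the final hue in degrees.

185°

342 − 90 = 252°   (square ↓)
252 − 52 = 200°   (analog 52° ↓)
200 + 136 = 336°   (split-comp 44° ↓)
336 + 51 = 387 → 387 − 360 = 27°   (analog 51° ↑)
27 + 158 = 185°   (split-comp 22° ↓)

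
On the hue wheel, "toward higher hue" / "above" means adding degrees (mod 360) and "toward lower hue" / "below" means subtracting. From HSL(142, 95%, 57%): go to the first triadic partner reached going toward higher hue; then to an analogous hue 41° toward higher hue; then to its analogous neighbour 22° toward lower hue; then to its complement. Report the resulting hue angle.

101°

triadic ↑ +120°: 142 + 120 = 262°
analog 41° ↑ +41°: 262 + 41 = 303°
analog 22° ↓ −22°: 303 − 22 = 281°
complement +180°: 281 + 180 = 461 → 461 − 360 = 101°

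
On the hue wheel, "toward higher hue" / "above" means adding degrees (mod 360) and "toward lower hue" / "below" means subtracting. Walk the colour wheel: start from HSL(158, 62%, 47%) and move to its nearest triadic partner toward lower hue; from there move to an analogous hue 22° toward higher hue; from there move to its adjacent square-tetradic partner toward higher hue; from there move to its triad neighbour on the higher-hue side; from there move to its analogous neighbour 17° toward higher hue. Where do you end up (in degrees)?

triadic ↓ −120°: 158 − 120 = 38°
analog 22° ↑ +22°: 38 + 22 = 60°
square ↑ +90°: 60 + 90 = 150°
triadic ↑ +120°: 150 + 120 = 270°
analog 17° ↑ +17°: 270 + 17 = 287°

287°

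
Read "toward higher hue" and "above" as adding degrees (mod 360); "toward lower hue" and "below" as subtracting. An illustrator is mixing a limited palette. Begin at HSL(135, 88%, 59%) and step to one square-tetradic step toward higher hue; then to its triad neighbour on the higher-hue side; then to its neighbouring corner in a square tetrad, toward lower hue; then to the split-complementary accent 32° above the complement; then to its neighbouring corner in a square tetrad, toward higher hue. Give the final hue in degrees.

197°

+90° (square ↑): 135 + 90 = 225°
+120° (triadic ↑): 225 + 120 = 345°
−90° (square ↓): 345 − 90 = 255°
+212° (split-comp 32° ↑): 255 + 212 = 467 → 467 − 360 = 107°
+90° (square ↑): 107 + 90 = 197°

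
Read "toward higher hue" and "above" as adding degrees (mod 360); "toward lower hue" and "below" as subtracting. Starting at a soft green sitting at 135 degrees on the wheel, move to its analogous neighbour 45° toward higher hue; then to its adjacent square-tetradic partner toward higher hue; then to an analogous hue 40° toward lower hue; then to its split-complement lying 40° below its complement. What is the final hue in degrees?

10°

135 + 45 = 180°   (analog 45° ↑)
180 + 90 = 270°   (square ↑)
270 − 40 = 230°   (analog 40° ↓)
230 + 140 = 370 → 370 − 360 = 10°   (split-comp 40° ↓)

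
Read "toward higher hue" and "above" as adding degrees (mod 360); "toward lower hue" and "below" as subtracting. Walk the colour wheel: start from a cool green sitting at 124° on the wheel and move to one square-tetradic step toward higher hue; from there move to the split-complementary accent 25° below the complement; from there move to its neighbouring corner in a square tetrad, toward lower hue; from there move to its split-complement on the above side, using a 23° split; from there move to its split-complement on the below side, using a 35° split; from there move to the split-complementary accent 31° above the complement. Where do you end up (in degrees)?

+90° (square ↑): 124 + 90 = 214°
+155° (split-comp 25° ↓): 214 + 155 = 369 → 369 − 360 = 9°
−90° (square ↓): 9 − 90 = -81 → -81 + 360 = 279°
+203° (split-comp 23° ↑): 279 + 203 = 482 → 482 − 360 = 122°
+145° (split-comp 35° ↓): 122 + 145 = 267°
+211° (split-comp 31° ↑): 267 + 211 = 478 → 478 − 360 = 118°

118°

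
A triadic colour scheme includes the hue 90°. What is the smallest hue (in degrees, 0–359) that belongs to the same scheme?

90°

A triad places three hues 120° apart.
The full set through 90° is {90°, 210°, 330°}.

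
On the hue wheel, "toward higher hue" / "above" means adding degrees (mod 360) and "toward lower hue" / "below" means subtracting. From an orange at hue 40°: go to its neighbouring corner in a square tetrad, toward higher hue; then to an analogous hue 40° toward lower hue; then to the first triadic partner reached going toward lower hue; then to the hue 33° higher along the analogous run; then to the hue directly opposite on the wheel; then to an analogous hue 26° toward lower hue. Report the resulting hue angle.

157°

square ↑ +90°: 40 + 90 = 130°
analog 40° ↓ −40°: 130 − 40 = 90°
triadic ↓ −120°: 90 − 120 = -30 → -30 + 360 = 330°
analog 33° ↑ +33°: 330 + 33 = 363 → 363 − 360 = 3°
complement +180°: 3 + 180 = 183°
analog 26° ↓ −26°: 183 − 26 = 157°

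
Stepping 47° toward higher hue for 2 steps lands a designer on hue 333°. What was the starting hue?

2 steps of 47° (toward higher hue) give a net shift of +94°.
Start = end − shift: 333 − 94 = 239°

239°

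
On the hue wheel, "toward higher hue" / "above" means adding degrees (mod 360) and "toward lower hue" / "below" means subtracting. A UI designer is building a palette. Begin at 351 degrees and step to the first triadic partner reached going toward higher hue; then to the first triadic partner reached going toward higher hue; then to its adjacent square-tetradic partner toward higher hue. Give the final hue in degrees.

321°

351 + 120 = 471 → 471 − 360 = 111°   (triadic ↑)
111 + 120 = 231°   (triadic ↑)
231 + 90 = 321°   (square ↑)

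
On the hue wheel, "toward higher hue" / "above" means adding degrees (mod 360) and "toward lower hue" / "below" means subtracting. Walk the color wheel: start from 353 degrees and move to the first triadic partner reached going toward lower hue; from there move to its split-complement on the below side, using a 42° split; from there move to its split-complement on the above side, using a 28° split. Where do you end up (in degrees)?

219°

−120° (triadic ↓): 353 − 120 = 233°
+138° (split-comp 42° ↓): 233 + 138 = 371 → 371 − 360 = 11°
+208° (split-comp 28° ↑): 11 + 208 = 219°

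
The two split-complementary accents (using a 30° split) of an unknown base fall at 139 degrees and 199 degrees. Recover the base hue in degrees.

The accents sit 30° either side of the complement, so the complement is their short-arc midpoint on the wheel.
Short-arc midpoint of 139° and 199°: 169°.
Base is 180° from the complement: 169 − 180 = -11 → -11 + 360 = 349°

349°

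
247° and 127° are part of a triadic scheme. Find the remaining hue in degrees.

7°

A triad places three hues 120° apart.
The full set through 127° is {7°, 127°, 247°}.
Given {127°, 247°}, the missing hue is 7°.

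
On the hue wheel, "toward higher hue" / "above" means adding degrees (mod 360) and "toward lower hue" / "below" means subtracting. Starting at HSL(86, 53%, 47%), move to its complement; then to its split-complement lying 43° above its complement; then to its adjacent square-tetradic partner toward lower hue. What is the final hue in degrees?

39°

86 + 180 = 266°   (complement)
266 + 223 = 489 → 489 − 360 = 129°   (split-comp 43° ↑)
129 − 90 = 39°   (square ↓)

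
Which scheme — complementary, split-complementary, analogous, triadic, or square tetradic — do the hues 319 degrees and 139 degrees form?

complementary

Sort the hues: 139°, 319°.
Successive gaps around the wheel: 180°, 180°.
Two hues 180° apart are complementary.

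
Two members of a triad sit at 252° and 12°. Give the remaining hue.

132°

A triad spaces three hues 120° apart.
The full set is {12°, 132°, 252°}.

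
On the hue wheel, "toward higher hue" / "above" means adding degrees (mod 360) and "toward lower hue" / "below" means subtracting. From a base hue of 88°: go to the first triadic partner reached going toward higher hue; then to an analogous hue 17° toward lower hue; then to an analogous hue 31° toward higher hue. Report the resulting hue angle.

222°

88 + 120 = 208°   (triadic ↑)
208 − 17 = 191°   (analog 17° ↓)
191 + 31 = 222°   (analog 31° ↑)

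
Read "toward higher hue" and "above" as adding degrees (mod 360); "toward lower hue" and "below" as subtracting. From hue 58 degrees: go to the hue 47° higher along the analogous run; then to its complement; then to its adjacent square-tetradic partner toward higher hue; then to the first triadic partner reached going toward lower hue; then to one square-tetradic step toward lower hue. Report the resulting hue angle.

analog 47° ↑ +47°: 58 + 47 = 105°
complement +180°: 105 + 180 = 285°
square ↑ +90°: 285 + 90 = 375 → 375 − 360 = 15°
triadic ↓ −120°: 15 − 120 = -105 → -105 + 360 = 255°
square ↓ −90°: 255 − 90 = 165°

165°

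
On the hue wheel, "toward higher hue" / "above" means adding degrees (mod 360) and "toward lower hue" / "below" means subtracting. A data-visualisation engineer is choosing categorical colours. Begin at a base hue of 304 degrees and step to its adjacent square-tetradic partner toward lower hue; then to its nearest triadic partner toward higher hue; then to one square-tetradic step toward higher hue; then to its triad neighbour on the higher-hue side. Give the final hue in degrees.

184°

square ↓ −90°: 304 − 90 = 214°
triadic ↑ +120°: 214 + 120 = 334°
square ↑ +90°: 334 + 90 = 424 → 424 − 360 = 64°
triadic ↑ +120°: 64 + 120 = 184°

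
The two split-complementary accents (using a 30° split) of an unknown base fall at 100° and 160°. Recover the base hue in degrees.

310°

The accents sit 30° either side of the complement, so the complement is their short-arc midpoint on the wheel.
Short-arc midpoint of 100° and 160°: 130°.
Base is 180° from the complement: 130 − 180 = -50 → -50 + 360 = 310°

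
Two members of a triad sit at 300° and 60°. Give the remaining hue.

A triad spaces three hues 120° apart.
The full set is {60°, 180°, 300°}.

180°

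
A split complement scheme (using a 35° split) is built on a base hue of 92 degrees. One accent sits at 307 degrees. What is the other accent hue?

Split-complementary hues sit 35° either side of the complement.
Complement of the base 92°: 92 + 180 = 272°
The given accent 307° is 35° one side of 272°; the other accent sits 35° the other side: 272 − 35 = 237°

237°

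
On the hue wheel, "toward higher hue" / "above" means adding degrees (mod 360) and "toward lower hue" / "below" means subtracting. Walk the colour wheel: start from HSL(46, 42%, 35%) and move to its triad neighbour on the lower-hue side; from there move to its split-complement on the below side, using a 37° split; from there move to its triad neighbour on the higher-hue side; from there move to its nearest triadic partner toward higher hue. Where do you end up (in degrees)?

309°

46 − 120 = -74 → -74 + 360 = 286°   (triadic ↓)
286 + 143 = 429 → 429 − 360 = 69°   (split-comp 37° ↓)
69 + 120 = 189°   (triadic ↑)
189 + 120 = 309°   (triadic ↑)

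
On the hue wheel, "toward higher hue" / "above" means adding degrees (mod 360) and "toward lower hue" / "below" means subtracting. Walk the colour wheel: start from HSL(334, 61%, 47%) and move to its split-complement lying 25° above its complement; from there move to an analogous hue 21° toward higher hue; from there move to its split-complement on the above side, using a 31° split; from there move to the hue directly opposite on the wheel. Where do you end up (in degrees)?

+205° (split-comp 25° ↑): 334 + 205 = 539 → 539 − 360 = 179°
+21° (analog 21° ↑): 179 + 21 = 200°
+211° (split-comp 31° ↑): 200 + 211 = 411 → 411 − 360 = 51°
+180° (complement): 51 + 180 = 231°

231°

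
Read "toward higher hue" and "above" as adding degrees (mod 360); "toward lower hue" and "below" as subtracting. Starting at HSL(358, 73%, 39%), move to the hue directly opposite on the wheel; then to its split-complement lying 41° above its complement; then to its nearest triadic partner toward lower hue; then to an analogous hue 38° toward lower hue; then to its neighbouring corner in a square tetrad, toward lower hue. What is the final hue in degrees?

151°

+180° (complement): 358 + 180 = 538 → 538 − 360 = 178°
+221° (split-comp 41° ↑): 178 + 221 = 399 → 399 − 360 = 39°
−120° (triadic ↓): 39 − 120 = -81 → -81 + 360 = 279°
−38° (analog 38° ↓): 279 − 38 = 241°
−90° (square ↓): 241 − 90 = 151°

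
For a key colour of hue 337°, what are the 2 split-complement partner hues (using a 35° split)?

Split-complementary hues sit 35° either side of the complement.
Complement of 337°: 337 + 180 = 517 → 517 − 360 = 157°
157 − 35 = 122°
157 + 35 = 192°

122° and 192°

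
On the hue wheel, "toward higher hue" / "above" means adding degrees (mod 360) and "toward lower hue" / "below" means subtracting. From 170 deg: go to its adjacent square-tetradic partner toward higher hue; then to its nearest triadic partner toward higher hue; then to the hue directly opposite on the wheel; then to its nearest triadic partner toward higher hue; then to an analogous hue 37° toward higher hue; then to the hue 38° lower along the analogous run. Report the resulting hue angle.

+90° (square ↑): 170 + 90 = 260°
+120° (triadic ↑): 260 + 120 = 380 → 380 − 360 = 20°
+180° (complement): 20 + 180 = 200°
+120° (triadic ↑): 200 + 120 = 320°
+37° (analog 37° ↑): 320 + 37 = 357°
−38° (analog 38° ↓): 357 − 38 = 319°

319°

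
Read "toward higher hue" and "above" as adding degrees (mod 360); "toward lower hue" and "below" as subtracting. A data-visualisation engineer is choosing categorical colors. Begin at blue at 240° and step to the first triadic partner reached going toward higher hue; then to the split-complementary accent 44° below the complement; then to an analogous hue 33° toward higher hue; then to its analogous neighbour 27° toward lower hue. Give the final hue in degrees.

triadic ↑ +120°: 240 + 120 = 360 → 360 − 360 = 0°
split-comp 44° ↓ +136°: 0 + 136 = 136°
analog 33° ↑ +33°: 136 + 33 = 169°
analog 27° ↓ −27°: 169 − 27 = 142°

142°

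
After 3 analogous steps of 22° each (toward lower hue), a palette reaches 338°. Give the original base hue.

44°

3 steps of 22° (toward lower hue) give a net shift of −66°.
Start = end − shift: 338 + 66 = 404 → 404 − 360 = 44°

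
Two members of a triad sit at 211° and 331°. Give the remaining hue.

91°

A triad spaces three hues 120° apart.
The full set is {91°, 211°, 331°}.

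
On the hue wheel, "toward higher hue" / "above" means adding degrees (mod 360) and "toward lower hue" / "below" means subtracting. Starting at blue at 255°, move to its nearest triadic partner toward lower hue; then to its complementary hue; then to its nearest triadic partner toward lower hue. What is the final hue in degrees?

195°

255 − 120 = 135°   (triadic ↓)
135 + 180 = 315°   (complement)
315 − 120 = 195°   (triadic ↓)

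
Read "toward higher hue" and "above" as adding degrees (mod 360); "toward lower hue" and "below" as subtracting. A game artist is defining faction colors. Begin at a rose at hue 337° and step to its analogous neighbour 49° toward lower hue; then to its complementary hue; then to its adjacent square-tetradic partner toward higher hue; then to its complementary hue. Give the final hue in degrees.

−49° (analog 49° ↓): 337 − 49 = 288°
+180° (complement): 288 + 180 = 468 → 468 − 360 = 108°
+90° (square ↑): 108 + 90 = 198°
+180° (complement): 198 + 180 = 378 → 378 − 360 = 18°

18°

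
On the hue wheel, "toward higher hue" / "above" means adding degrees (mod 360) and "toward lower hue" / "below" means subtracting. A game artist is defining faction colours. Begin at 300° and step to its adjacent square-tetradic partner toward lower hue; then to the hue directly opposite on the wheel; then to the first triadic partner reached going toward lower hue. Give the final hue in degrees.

300 − 90 = 210°   (square ↓)
210 + 180 = 390 → 390 − 360 = 30°   (complement)
30 − 120 = -90 → -90 + 360 = 270°   (triadic ↓)

270°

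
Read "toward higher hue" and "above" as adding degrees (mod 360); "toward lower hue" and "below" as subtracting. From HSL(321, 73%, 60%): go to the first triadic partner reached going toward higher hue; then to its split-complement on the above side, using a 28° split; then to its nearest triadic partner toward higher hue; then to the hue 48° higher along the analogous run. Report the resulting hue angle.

+120° (triadic ↑): 321 + 120 = 441 → 441 − 360 = 81°
+208° (split-comp 28° ↑): 81 + 208 = 289°
+120° (triadic ↑): 289 + 120 = 409 → 409 − 360 = 49°
+48° (analog 48° ↑): 49 + 48 = 97°

97°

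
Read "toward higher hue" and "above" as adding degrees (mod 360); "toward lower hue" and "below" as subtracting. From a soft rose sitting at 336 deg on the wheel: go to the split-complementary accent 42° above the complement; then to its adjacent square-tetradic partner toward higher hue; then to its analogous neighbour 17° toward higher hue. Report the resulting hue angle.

336 + 222 = 558 → 558 − 360 = 198°   (split-comp 42° ↑)
198 + 90 = 288°   (square ↑)
288 + 17 = 305°   (analog 17° ↑)

305°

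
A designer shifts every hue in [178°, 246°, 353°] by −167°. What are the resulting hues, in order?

11°, 79°, 186°

178 − 167 = 11°
246 − 167 = 79°
353 − 167 = 186°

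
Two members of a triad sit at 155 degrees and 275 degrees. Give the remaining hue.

A triad spaces three hues 120° apart.
The full set is {35°, 155°, 275°}.

35°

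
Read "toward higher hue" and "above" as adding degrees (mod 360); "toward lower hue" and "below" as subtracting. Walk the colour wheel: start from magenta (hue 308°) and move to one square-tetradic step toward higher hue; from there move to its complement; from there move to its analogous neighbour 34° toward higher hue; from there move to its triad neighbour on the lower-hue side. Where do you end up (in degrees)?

square ↑ +90°: 308 + 90 = 398 → 398 − 360 = 38°
complement +180°: 38 + 180 = 218°
analog 34° ↑ +34°: 218 + 34 = 252°
triadic ↓ −120°: 252 − 120 = 132°

132°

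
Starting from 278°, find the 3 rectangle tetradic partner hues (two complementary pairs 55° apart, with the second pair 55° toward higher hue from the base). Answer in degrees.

A rectangular tetradic uses two complementary pairs 55° apart: offsets 0°, 55°, 180°, 235°.
278 + 55 = 333°
278 + 180 = 458 → 458 − 360 = 98°
278 + 235 = 513 → 513 − 360 = 153°

333°, 98°, 153°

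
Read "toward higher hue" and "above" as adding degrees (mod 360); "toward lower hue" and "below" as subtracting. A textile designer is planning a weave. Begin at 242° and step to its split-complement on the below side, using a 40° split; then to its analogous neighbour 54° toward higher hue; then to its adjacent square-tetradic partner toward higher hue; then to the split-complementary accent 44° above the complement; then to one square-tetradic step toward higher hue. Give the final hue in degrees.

120°

+140° (split-comp 40° ↓): 242 + 140 = 382 → 382 − 360 = 22°
+54° (analog 54° ↑): 22 + 54 = 76°
+90° (square ↑): 76 + 90 = 166°
+224° (split-comp 44° ↑): 166 + 224 = 390 → 390 − 360 = 30°
+90° (square ↑): 30 + 90 = 120°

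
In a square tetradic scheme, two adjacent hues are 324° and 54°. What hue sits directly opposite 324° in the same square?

144°

A square tetradic scheme places four hues 90° apart; opposite corners are 180° apart.
324 + 180 = 504 → 504 − 360 = 144°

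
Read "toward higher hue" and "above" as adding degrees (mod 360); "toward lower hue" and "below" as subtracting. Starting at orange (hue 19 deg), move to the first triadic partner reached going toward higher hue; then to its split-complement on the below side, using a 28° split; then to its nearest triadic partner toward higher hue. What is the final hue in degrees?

51°

+120° (triadic ↑): 19 + 120 = 139°
+152° (split-comp 28° ↓): 139 + 152 = 291°
+120° (triadic ↑): 291 + 120 = 411 → 411 − 360 = 51°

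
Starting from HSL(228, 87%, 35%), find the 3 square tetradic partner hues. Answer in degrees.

228 + 90 = 318°
228 + 180 = 408 → 408 − 360 = 48°
228 + 270 = 498 → 498 − 360 = 138°

318°, 48° and 138°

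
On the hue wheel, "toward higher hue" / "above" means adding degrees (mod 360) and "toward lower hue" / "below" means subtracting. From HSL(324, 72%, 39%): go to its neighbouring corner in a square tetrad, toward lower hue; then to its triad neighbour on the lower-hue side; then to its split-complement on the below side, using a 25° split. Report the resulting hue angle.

269°

square ↓ −90°: 324 − 90 = 234°
triadic ↓ −120°: 234 − 120 = 114°
split-comp 25° ↓ +155°: 114 + 155 = 269°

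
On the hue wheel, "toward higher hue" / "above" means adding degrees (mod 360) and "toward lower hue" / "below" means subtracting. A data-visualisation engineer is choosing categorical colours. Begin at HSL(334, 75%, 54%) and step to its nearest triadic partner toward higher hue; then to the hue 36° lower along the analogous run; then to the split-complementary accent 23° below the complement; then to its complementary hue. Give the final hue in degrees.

+120° (triadic ↑): 334 + 120 = 454 → 454 − 360 = 94°
−36° (analog 36° ↓): 94 − 36 = 58°
+157° (split-comp 23° ↓): 58 + 157 = 215°
+180° (complement): 215 + 180 = 395 → 395 − 360 = 35°

35°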